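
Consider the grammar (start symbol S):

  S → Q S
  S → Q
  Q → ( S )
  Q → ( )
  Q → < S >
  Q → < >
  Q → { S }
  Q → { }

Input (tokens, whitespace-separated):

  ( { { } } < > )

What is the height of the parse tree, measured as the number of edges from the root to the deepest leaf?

[S [Q ( [S [Q { [S [Q { }]] }] [S [Q < >]]] )]]

6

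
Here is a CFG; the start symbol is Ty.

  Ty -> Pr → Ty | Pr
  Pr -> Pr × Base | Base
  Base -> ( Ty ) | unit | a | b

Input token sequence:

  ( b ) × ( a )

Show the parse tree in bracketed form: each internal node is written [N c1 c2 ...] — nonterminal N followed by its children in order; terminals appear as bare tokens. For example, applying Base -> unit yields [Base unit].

Ty
Pr
Pr × Base
Base × Base
( Ty ) × Base
( Pr ) × Base
( Base ) × Base
( b ) × Base
( b ) × ( Ty )
( b ) × ( Pr )
( b ) × ( Base )
( b ) × ( a )

[Ty [Pr [Pr [Base ( [Ty [Pr [Base b]]] )]] × [Base ( [Ty [Pr [Base a]]] )]]]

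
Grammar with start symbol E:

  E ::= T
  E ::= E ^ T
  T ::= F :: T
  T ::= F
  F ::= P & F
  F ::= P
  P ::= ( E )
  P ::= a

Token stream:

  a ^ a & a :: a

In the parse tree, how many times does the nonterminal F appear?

[E [E [T [F [P a]]]] ^ [T [F [P a] & [F [P a]]] :: [T [F [P a]]]]]

4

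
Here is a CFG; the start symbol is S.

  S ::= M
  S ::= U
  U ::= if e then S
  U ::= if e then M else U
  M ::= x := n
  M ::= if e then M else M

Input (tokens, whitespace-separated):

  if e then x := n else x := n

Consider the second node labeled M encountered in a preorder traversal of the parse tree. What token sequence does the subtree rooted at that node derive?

x := n

[S [M if e then [M x := n] else [M x := n]]]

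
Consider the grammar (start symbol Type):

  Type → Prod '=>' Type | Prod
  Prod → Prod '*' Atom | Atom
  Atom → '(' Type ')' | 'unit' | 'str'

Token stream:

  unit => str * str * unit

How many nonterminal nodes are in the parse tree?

10

[Type [Prod [Atom unit]] => [Type [Prod [Prod [Prod [Atom str]] * [Atom str]] * [Atom unit]]]]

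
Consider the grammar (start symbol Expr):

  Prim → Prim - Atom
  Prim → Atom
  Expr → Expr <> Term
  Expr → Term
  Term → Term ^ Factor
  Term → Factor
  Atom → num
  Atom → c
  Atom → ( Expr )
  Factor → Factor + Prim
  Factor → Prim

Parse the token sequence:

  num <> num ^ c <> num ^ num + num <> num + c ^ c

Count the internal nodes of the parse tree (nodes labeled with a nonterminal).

[Expr [Expr [Expr [Expr [Term [Factor [Prim [Atom num]]]]] <> [Term [Term [Factor [Prim [Atom num]]]] ^ [Factor [Prim [Atom c]]]]] <> [Term [Term [Factor [Prim [Atom num]]]] ^ [Factor [Factor [Prim [Atom num]]] + [Prim [Atom num]]]]] <> [Term [Term [Factor [Factor [Prim [Atom num]]] + [Prim [Atom c]]]] ^ [Factor [Prim [Atom c]]]]]

38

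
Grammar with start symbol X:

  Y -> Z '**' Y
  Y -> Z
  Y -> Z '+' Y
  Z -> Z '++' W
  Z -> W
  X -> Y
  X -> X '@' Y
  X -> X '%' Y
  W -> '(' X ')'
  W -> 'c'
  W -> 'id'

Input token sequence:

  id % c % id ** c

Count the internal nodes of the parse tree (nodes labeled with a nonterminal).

15

[X [X [X [Y [Z [W id]]]] % [Y [Z [W c]]]] % [Y [Z [W id]] ** [Y [Z [W c]]]]]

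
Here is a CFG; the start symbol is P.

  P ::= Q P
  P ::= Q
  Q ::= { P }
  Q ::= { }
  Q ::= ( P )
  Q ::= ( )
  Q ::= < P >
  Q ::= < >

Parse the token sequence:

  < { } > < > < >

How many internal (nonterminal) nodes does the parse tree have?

8

[P [Q < [P [Q { }]] >] [P [Q < >] [P [Q < >]]]]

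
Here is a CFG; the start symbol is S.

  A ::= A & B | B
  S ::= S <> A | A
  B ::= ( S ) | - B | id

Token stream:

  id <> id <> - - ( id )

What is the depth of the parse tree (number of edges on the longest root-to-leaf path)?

8

[S [S [S [A [B id]]] <> [A [B id]]] <> [A [B - [B - [B ( [S [A [B id]]] )]]]]]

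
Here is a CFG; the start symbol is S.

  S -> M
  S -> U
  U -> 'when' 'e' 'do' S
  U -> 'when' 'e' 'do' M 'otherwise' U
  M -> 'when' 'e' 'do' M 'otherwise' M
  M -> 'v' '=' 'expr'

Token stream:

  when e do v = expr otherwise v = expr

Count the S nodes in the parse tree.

1

[S [M when e do [M v = expr] otherwise [M v = expr]]]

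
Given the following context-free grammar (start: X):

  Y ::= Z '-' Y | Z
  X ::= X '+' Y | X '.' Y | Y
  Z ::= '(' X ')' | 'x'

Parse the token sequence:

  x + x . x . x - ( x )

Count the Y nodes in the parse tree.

[X [X [X [X [Y [Z x]]] + [Y [Z x]]] . [Y [Z x]]] . [Y [Z x] - [Y [Z ( [X [Y [Z x]]] )]]]]

6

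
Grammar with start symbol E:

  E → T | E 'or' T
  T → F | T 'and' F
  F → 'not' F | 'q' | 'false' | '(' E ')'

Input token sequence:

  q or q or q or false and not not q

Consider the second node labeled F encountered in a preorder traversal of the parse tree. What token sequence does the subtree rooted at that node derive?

[E [E [E [E [T [F q]]] or [T [F q]]] or [T [F q]]] or [T [T [F false]] and [F not [F not [F q]]]]]

q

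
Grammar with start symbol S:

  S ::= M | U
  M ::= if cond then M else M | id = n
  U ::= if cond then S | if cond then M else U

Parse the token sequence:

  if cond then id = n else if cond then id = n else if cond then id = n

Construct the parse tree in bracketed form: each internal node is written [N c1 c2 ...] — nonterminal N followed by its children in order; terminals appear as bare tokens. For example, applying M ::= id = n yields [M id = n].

[S [U if cond then [M id = n] else [U if cond then [M id = n] else [U if cond then [S [M id = n]]]]]]

S
U
if cond then M else U
if cond then id = n else U
if cond then id = n else if cond then M else U
if cond then id = n else if cond then id = n else U
if cond then id = n else if cond then id = n else if cond then S
if cond then id = n else if cond then id = n else if cond then M
if cond then id = n else if cond then id = n else if cond then id = n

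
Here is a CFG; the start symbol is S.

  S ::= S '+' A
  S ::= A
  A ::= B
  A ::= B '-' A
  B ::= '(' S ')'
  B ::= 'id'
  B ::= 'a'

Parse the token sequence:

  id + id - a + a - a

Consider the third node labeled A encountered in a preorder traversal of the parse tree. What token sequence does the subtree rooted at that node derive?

[S [S [S [A [B id]]] + [A [B id] - [A [B a]]]] + [A [B a] - [A [B a]]]]

a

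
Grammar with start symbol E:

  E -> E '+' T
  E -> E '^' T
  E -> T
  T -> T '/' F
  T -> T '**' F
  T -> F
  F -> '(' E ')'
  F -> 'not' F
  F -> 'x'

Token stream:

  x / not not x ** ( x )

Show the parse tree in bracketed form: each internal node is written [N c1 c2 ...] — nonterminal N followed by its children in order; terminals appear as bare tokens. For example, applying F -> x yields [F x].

E
T
T ** F
T / F ** F
F / F ** F
x / F ** F
x / not F ** F
x / not not F ** F
x / not not x ** F
x / not not x ** ( E )
x / not not x ** ( T )
x / not not x ** ( F )
x / not not x ** ( x )

[E [T [T [T [F x]] / [F not [F not [F x]]]] ** [F ( [E [T [F x]]] )]]]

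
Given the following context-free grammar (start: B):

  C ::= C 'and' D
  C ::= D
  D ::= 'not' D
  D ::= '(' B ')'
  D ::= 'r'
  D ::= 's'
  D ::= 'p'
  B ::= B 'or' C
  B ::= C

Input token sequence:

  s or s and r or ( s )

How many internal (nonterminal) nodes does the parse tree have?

[B [B [B [C [D s]]] or [C [C [D s]] and [D r]]] or [C [D ( [B [C [D s]]] )]]]

14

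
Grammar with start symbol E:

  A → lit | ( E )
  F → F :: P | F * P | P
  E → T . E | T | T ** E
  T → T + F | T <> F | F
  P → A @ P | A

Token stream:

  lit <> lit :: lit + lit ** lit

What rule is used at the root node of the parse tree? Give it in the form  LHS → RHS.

E → T ** E

[E [T [T [T [F [P [A lit]]]] <> [F [F [P [A lit]]] :: [P [A lit]]]] + [F [P [A lit]]]] ** [E [T [F [P [A lit]]]]]]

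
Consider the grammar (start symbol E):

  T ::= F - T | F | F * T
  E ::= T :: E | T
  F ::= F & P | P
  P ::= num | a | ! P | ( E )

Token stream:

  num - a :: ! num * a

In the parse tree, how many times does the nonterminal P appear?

5

[E [T [F [P num]] - [T [F [P a]]]] :: [E [T [F [P ! [P num]]] * [T [F [P a]]]]]]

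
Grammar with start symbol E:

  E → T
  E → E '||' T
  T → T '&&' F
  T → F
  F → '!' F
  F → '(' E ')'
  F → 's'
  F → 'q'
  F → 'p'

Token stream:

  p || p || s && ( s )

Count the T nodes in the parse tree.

5

[E [E [E [T [F p]]] || [T [F p]]] || [T [T [F s]] && [F ( [E [T [F s]]] )]]]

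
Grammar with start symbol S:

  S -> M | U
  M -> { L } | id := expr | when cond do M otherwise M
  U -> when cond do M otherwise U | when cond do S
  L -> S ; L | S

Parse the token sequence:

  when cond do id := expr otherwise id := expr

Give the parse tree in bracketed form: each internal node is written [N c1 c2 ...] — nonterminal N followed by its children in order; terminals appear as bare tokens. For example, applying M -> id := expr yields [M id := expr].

S
M
when cond do M otherwise M
when cond do id := expr otherwise M
when cond do id := expr otherwise id := expr

[S [M when cond do [M id := expr] otherwise [M id := expr]]]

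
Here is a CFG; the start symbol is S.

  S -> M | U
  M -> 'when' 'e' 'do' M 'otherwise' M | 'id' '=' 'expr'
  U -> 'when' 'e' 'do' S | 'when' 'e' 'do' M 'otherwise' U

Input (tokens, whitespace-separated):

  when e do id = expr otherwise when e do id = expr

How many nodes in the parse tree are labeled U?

[S [U when e do [M id = expr] otherwise [U when e do [S [M id = expr]]]]]

2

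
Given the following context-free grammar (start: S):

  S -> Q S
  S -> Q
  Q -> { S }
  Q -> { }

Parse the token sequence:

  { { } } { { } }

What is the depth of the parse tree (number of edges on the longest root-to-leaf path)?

[S [Q { [S [Q { }]] }] [S [Q { [S [Q { }]] }]]]

5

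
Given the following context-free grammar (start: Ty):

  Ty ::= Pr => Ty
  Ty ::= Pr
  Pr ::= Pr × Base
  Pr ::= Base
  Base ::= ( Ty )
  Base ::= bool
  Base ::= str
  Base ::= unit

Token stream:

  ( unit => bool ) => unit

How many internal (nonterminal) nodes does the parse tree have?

12

[Ty [Pr [Base ( [Ty [Pr [Base unit]] => [Ty [Pr [Base bool]]]] )]] => [Ty [Pr [Base unit]]]]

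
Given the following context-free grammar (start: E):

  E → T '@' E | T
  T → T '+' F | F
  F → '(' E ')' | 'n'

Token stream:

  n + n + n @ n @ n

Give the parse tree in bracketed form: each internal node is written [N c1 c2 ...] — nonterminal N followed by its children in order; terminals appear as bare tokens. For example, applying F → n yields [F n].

E
T @ E
T + F @ E
T + F + F @ E
F + F + F @ E
n + F + F @ E
n + n + F @ E
n + n + n @ E
n + n + n @ T @ E
n + n + n @ F @ E
n + n + n @ n @ E
n + n + n @ n @ T
n + n + n @ n @ F
n + n + n @ n @ n

[E [T [T [T [F n]] + [F n]] + [F n]] @ [E [T [F n]] @ [E [T [F n]]]]]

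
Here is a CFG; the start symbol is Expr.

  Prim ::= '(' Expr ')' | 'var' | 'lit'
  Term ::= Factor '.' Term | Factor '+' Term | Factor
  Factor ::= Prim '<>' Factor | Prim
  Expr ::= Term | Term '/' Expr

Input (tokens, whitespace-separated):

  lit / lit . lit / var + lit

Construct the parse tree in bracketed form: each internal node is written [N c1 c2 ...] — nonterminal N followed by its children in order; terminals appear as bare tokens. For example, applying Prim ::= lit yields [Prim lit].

Expr
Term / Expr
Factor / Expr
Prim / Expr
lit / Expr
lit / Term / Expr
lit / Factor . Term / Expr
lit / Prim . Term / Expr
lit / lit . Term / Expr
lit / lit . Factor / Expr
lit / lit . Prim / Expr
lit / lit . lit / Expr
lit / lit . lit / Term
lit / lit . lit / Factor + Term
lit / lit . lit / Prim + Term
lit / lit . lit / var + Term
lit / lit . lit / var + Factor
lit / lit . lit / var + Prim
lit / lit . lit / var + lit

[Expr [Term [Factor [Prim lit]]] / [Expr [Term [Factor [Prim lit]] . [Term [Factor [Prim lit]]]] / [Expr [Term [Factor [Prim var]] + [Term [Factor [Prim lit]]]]]]]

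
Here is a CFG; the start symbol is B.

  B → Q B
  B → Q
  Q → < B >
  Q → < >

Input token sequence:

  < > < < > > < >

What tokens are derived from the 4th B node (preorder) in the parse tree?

[B [Q < >] [B [Q < [B [Q < >]] >] [B [Q < >]]]]

< >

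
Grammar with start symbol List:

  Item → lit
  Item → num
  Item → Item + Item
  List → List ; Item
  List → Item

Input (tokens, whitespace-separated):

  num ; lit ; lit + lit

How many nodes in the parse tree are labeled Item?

[List [List [List [Item num]] ; [Item lit]] ; [Item [Item lit] + [Item lit]]]

5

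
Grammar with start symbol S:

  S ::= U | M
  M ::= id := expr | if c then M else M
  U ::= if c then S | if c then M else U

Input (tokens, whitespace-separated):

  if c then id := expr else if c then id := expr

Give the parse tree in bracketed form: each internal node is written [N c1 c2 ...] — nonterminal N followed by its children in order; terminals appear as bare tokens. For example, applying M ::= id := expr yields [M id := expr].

S
U
if c then M else U
if c then id := expr else U
if c then id := expr else if c then S
if c then id := expr else if c then M
if c then id := expr else if c then id := expr

[S [U if c then [M id := expr] else [U if c then [S [M id := expr]]]]]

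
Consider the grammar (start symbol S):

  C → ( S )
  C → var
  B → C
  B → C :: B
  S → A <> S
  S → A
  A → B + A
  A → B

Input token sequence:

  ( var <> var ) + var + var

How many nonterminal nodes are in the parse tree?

18

[S [A [B [C ( [S [A [B [C var]]] <> [S [A [B [C var]]]]] )]] + [A [B [C var]] + [A [B [C var]]]]]]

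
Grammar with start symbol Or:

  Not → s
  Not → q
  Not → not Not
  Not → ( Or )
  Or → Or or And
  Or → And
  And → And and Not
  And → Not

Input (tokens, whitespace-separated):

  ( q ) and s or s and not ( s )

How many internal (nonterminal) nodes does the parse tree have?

[Or [Or [And [And [Not ( [Or [And [Not q]]] )]] and [Not s]]] or [And [And [Not s]] and [Not not [Not ( [Or [And [Not s]]] )]]]]

17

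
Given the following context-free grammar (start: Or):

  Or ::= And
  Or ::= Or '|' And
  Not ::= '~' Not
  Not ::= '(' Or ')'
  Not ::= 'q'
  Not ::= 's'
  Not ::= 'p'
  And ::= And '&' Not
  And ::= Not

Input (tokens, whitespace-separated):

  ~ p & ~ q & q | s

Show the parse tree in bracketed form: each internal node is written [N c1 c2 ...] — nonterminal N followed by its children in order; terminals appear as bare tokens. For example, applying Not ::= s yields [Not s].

[Or [Or [And [And [And [Not ~ [Not p]]] & [Not ~ [Not q]]] & [Not q]]] | [And [Not s]]]

Or
Or | And
And | And
And & Not | And
And & Not & Not | And
Not & Not & Not | And
~ Not & Not & Not | And
~ p & Not & Not | And
~ p & ~ Not & Not | And
~ p & ~ q & Not | And
~ p & ~ q & q | And
~ p & ~ q & q | Not
~ p & ~ q & q | s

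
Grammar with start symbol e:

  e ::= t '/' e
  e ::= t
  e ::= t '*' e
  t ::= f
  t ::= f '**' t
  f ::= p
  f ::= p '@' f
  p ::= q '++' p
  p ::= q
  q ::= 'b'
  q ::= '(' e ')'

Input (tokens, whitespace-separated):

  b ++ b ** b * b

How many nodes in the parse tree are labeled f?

[e [t [f [p [q b] ++ [p [q b]]]] ** [t [f [p [q b]]]]] * [e [t [f [p [q b]]]]]]

3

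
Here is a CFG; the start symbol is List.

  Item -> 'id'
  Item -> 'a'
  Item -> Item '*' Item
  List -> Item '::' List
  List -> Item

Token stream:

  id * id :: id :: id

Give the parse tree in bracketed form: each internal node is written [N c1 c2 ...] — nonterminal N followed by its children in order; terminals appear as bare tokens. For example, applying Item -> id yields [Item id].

List
Item :: List
Item * Item :: List
id * Item :: List
id * id :: List
id * id :: Item :: List
id * id :: id :: List
id * id :: id :: Item
id * id :: id :: id

[List [Item [Item id] * [Item id]] :: [List [Item id] :: [List [Item id]]]]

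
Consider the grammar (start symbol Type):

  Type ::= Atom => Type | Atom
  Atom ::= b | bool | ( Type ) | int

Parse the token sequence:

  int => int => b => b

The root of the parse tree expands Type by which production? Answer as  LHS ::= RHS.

Type ::= Atom => Type

[Type [Atom int] => [Type [Atom int] => [Type [Atom b] => [Type [Atom b]]]]]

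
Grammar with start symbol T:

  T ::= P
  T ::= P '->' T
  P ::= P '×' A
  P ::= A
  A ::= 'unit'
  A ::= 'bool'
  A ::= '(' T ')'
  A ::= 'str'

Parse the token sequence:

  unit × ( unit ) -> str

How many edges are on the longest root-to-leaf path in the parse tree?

[T [P [P [A unit]] × [A ( [T [P [A unit]]] )]] -> [T [P [A str]]]]

6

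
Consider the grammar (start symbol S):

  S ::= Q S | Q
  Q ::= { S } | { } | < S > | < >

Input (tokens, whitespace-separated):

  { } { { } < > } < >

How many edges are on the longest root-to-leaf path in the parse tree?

[S [Q { }] [S [Q { [S [Q { }] [S [Q < >]]] }] [S [Q < >]]]]

6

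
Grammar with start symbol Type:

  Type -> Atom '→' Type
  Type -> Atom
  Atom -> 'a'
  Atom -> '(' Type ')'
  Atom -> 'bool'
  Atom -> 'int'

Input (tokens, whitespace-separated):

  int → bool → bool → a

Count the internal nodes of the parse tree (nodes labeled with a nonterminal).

[Type [Atom int] → [Type [Atom bool] → [Type [Atom bool] → [Type [Atom a]]]]]

8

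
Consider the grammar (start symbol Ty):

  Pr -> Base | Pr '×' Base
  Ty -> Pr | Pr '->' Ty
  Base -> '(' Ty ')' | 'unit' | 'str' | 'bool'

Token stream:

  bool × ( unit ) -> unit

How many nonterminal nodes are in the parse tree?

[Ty [Pr [Pr [Base bool]] × [Base ( [Ty [Pr [Base unit]]] )]] -> [Ty [Pr [Base unit]]]]

11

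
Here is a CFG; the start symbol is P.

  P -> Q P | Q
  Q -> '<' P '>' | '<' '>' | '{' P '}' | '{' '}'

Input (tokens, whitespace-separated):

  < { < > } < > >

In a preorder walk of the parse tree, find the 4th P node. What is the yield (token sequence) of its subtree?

< >

[P [Q < [P [Q { [P [Q < >]] }] [P [Q < >]]] >]]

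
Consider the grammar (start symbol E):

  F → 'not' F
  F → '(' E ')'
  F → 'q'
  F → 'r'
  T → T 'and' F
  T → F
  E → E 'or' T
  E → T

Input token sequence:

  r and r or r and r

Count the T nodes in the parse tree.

4

[E [E [T [T [F r]] and [F r]]] or [T [T [F r]] and [F r]]]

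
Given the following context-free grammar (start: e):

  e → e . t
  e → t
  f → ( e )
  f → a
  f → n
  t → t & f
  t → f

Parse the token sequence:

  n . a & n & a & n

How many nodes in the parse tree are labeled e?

2

[e [e [t [f n]]] . [t [t [t [t [f a]] & [f n]] & [f a]] & [f n]]]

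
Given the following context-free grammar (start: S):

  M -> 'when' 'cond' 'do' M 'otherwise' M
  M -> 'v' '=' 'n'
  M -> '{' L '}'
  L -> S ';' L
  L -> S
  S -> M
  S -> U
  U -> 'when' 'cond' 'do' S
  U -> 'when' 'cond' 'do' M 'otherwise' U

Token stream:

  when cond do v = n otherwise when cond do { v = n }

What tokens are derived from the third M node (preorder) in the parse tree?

[S [U when cond do [M v = n] otherwise [U when cond do [S [M { [L [S [M v = n]]] }]]]]]

v = n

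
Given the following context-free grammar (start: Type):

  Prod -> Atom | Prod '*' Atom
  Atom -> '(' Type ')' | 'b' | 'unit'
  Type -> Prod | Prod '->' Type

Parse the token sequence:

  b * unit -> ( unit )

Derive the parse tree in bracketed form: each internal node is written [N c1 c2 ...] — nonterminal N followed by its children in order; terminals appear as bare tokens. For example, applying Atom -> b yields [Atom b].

[Type [Prod [Prod [Atom b]] * [Atom unit]] -> [Type [Prod [Atom ( [Type [Prod [Atom unit]]] )]]]]

Type
Prod -> Type
Prod * Atom -> Type
Atom * Atom -> Type
b * Atom -> Type
b * unit -> Type
b * unit -> Prod
b * unit -> Atom
b * unit -> ( Type )
b * unit -> ( Prod )
b * unit -> ( Atom )
b * unit -> ( unit )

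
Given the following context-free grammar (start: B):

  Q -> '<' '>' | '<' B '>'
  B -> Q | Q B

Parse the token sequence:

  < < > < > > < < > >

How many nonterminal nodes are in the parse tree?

[B [Q < [B [Q < >] [B [Q < >]]] >] [B [Q < [B [Q < >]] >]]]

10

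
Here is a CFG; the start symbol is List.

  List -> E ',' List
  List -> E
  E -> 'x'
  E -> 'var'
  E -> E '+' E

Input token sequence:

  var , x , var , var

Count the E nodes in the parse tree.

[List [E var] , [List [E x] , [List [E var] , [List [E var]]]]]

4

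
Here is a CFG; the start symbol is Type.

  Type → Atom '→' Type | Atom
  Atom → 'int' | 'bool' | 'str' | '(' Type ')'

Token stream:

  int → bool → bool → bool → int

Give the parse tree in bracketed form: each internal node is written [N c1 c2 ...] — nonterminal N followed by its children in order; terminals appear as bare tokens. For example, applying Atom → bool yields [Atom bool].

Type
Atom → Type
int → Type
int → Atom → Type
int → bool → Type
int → bool → Atom → Type
int → bool → bool → Type
int → bool → bool → Atom → Type
int → bool → bool → bool → Type
int → bool → bool → bool → Atom
int → bool → bool → bool → int

[Type [Atom int] → [Type [Atom bool] → [Type [Atom bool] → [Type [Atom bool] → [Type [Atom int]]]]]]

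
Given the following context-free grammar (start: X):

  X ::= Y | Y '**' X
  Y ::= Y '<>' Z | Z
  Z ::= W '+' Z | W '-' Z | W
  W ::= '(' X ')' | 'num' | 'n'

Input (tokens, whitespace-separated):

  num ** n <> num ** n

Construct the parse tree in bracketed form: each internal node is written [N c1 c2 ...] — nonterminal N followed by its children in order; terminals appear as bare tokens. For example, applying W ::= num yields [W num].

X
Y ** X
Z ** X
W ** X
num ** X
num ** Y ** X
num ** Y <> Z ** X
num ** Z <> Z ** X
num ** W <> Z ** X
num ** n <> Z ** X
num ** n <> W ** X
num ** n <> num ** X
num ** n <> num ** Y
num ** n <> num ** Z
num ** n <> num ** W
num ** n <> num ** n

[X [Y [Z [W num]]] ** [X [Y [Y [Z [W n]]] <> [Z [W num]]] ** [X [Y [Z [W n]]]]]]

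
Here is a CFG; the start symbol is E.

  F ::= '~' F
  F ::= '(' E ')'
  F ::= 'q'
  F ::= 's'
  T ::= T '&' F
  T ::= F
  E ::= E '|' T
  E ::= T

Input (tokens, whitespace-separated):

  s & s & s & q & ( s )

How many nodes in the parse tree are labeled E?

[E [T [T [T [T [T [F s]] & [F s]] & [F s]] & [F q]] & [F ( [E [T [F s]]] )]]]

2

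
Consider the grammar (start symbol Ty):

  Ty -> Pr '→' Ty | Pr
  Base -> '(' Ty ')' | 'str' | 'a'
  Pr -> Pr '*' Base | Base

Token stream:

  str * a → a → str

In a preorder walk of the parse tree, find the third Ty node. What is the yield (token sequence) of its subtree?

[Ty [Pr [Pr [Base str]] * [Base a]] → [Ty [Pr [Base a]] → [Ty [Pr [Base str]]]]]

str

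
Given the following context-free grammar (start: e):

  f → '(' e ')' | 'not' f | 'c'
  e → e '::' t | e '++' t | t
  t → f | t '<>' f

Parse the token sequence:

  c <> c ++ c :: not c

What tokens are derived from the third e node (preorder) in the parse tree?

c <> c

[e [e [e [t [t [f c]] <> [f c]]] ++ [t [f c]]] :: [t [f not [f c]]]]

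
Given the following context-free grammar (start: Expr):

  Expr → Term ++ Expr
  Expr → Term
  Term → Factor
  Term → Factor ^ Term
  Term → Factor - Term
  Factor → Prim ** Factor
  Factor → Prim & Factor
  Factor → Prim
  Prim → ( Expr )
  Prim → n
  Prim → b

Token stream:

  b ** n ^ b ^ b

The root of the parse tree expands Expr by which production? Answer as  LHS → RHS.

Expr → Term

[Expr [Term [Factor [Prim b] ** [Factor [Prim n]]] ^ [Term [Factor [Prim b]] ^ [Term [Factor [Prim b]]]]]]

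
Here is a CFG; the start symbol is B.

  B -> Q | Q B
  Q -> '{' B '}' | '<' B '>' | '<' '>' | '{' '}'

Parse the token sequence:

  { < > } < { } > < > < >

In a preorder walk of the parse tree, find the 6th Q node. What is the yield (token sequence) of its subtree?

[B [Q { [B [Q < >]] }] [B [Q < [B [Q { }]] >] [B [Q < >] [B [Q < >]]]]]

< >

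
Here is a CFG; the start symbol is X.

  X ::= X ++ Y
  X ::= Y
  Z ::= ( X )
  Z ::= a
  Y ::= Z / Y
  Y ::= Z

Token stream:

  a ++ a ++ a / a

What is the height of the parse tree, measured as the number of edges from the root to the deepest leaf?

[X [X [X [Y [Z a]]] ++ [Y [Z a]]] ++ [Y [Z a] / [Y [Z a]]]]

5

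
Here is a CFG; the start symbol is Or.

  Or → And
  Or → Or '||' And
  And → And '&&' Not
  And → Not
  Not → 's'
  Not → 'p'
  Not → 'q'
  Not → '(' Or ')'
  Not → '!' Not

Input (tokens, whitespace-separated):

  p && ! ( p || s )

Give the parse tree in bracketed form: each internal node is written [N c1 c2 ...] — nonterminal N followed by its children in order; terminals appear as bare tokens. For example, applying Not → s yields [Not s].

[Or [And [And [Not p]] && [Not ! [Not ( [Or [Or [And [Not p]]] || [And [Not s]]] )]]]]

Or
And
And && Not
Not && Not
p && Not
p && ! Not
p && ! ( Or )
p && ! ( Or || And )
p && ! ( And || And )
p && ! ( Not || And )
p && ! ( p || And )
p && ! ( p || Not )
p && ! ( p || s )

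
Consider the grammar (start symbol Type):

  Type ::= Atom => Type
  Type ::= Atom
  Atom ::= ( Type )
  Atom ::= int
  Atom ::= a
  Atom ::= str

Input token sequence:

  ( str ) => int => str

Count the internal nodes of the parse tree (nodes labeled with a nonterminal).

8

[Type [Atom ( [Type [Atom str]] )] => [Type [Atom int] => [Type [Atom str]]]]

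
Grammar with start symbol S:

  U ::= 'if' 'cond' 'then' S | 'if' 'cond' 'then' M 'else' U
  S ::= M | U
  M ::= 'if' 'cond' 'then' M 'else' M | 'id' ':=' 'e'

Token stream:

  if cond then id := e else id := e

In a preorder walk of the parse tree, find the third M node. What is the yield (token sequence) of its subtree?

id := e

[S [M if cond then [M id := e] else [M id := e]]]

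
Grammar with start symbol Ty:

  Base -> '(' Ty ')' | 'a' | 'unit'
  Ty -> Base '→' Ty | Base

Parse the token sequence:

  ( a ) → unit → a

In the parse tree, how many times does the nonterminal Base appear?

4

[Ty [Base ( [Ty [Base a]] )] → [Ty [Base unit] → [Ty [Base a]]]]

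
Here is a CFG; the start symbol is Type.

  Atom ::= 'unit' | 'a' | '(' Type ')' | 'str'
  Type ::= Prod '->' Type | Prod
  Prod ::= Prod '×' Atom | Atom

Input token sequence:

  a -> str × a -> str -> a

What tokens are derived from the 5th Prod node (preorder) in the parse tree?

a

[Type [Prod [Atom a]] -> [Type [Prod [Prod [Atom str]] × [Atom a]] -> [Type [Prod [Atom str]] -> [Type [Prod [Atom a]]]]]]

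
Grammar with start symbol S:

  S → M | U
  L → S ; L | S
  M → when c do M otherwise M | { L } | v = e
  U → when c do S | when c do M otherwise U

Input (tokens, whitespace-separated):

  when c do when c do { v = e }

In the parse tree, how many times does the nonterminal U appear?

[S [U when c do [S [U when c do [S [M { [L [S [M v = e]]] }]]]]]]

2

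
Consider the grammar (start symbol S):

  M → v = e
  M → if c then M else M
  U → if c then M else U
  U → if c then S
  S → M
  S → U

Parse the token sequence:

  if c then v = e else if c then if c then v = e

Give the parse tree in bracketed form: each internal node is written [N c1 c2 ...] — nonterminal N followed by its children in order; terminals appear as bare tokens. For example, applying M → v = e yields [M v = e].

[S [U if c then [M v = e] else [U if c then [S [U if c then [S [M v = e]]]]]]]

S
U
if c then M else U
if c then v = e else U
if c then v = e else if c then S
if c then v = e else if c then U
if c then v = e else if c then if c then S
if c then v = e else if c then if c then M
if c then v = e else if c then if c then v = e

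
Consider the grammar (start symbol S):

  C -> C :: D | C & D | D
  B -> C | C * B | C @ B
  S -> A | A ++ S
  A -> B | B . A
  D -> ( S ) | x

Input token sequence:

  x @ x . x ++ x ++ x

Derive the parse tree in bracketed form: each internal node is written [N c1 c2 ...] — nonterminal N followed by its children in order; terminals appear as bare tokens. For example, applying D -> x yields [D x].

[S [A [B [C [D x]] @ [B [C [D x]]]] . [A [B [C [D x]]]]] ++ [S [A [B [C [D x]]]] ++ [S [A [B [C [D x]]]]]]]

S
A ++ S
B . A ++ S
C @ B . A ++ S
D @ B . A ++ S
x @ B . A ++ S
x @ C . A ++ S
x @ D . A ++ S
x @ x . A ++ S
x @ x . B ++ S
x @ x . C ++ S
x @ x . D ++ S
x @ x . x ++ S
x @ x . x ++ A ++ S
x @ x . x ++ B ++ S
x @ x . x ++ C ++ S
x @ x . x ++ D ++ S
x @ x . x ++ x ++ S
x @ x . x ++ x ++ A
x @ x . x ++ x ++ B
x @ x . x ++ x ++ C
x @ x . x ++ x ++ D
x @ x . x ++ x ++ x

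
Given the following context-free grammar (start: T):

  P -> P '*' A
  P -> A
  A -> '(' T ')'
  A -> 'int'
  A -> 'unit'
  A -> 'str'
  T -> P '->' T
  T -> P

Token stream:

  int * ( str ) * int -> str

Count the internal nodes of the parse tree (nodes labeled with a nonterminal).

[T [P [P [P [A int]] * [A ( [T [P [A str]]] )]] * [A int]] -> [T [P [A str]]]]

13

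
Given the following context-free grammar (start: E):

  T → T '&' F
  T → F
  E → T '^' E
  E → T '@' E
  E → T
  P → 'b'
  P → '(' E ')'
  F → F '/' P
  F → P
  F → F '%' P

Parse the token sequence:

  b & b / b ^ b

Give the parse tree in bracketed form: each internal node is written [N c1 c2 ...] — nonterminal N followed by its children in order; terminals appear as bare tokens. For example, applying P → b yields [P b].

[E [T [T [F [P b]]] & [F [F [P b]] / [P b]]] ^ [E [T [F [P b]]]]]

E
T ^ E
T & F ^ E
F & F ^ E
P & F ^ E
b & F ^ E
b & F / P ^ E
b & P / P ^ E
b & b / P ^ E
b & b / b ^ E
b & b / b ^ T
b & b / b ^ F
b & b / b ^ P
b & b / b ^ b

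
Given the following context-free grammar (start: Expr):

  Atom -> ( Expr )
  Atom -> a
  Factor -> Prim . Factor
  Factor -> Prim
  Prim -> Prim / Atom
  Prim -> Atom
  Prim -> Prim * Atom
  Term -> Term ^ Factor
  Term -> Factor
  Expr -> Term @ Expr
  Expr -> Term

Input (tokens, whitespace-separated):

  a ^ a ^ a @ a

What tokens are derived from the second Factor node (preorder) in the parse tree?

[Expr [Term [Term [Term [Factor [Prim [Atom a]]]] ^ [Factor [Prim [Atom a]]]] ^ [Factor [Prim [Atom a]]]] @ [Expr [Term [Factor [Prim [Atom a]]]]]]

a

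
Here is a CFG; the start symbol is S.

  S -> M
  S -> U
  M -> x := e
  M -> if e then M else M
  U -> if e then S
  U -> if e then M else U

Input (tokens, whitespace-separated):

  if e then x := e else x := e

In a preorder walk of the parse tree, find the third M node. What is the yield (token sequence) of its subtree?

[S [M if e then [M x := e] else [M x := e]]]

x := e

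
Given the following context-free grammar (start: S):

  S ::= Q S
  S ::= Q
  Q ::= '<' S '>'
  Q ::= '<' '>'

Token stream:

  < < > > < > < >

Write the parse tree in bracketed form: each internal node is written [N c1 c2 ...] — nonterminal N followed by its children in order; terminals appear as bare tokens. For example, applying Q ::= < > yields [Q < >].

S
Q S
< S > S
< Q > S
< < > > S
< < > > Q S
< < > > < > S
< < > > < > Q
< < > > < > < >

[S [Q < [S [Q < >]] >] [S [Q < >] [S [Q < >]]]]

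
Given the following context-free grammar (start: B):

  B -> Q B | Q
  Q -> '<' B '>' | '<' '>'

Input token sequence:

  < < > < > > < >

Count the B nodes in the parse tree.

[B [Q < [B [Q < >] [B [Q < >]]] >] [B [Q < >]]]

4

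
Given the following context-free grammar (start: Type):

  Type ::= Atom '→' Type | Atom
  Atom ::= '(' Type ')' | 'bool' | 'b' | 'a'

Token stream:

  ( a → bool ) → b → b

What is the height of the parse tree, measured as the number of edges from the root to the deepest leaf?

[Type [Atom ( [Type [Atom a] → [Type [Atom bool]]] )] → [Type [Atom b] → [Type [Atom b]]]]

5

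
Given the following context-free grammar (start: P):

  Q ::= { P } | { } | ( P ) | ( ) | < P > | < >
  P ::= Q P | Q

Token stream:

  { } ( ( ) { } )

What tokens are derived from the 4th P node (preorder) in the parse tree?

[P [Q { }] [P [Q ( [P [Q ( )] [P [Q { }]]] )]]]

{ }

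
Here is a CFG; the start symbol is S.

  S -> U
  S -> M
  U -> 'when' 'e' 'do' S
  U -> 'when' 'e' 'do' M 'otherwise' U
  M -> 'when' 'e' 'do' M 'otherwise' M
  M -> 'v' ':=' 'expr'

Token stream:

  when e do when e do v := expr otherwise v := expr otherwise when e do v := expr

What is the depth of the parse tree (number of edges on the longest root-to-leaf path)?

5

[S [U when e do [M when e do [M v := expr] otherwise [M v := expr]] otherwise [U when e do [S [M v := expr]]]]]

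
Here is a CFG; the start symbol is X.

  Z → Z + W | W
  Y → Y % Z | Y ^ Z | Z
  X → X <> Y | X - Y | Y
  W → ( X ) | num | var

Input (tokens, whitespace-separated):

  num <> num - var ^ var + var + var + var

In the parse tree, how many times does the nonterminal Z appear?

7

[X [X [X [Y [Z [W num]]]] <> [Y [Z [W num]]]] - [Y [Y [Z [W var]]] ^ [Z [Z [Z [Z [W var]] + [W var]] + [W var]] + [W var]]]]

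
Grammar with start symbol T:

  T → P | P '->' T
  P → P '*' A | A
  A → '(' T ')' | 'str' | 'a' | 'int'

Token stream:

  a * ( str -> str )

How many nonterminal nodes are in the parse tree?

[T [P [P [A a]] * [A ( [T [P [A str]] -> [T [P [A str]]]] )]]]

11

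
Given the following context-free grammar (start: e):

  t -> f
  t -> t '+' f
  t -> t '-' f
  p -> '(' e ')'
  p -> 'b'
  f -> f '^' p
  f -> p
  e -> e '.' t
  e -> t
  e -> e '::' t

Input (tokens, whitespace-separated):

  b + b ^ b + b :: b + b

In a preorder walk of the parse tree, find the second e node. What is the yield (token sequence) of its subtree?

b + b ^ b + b

[e [e [t [t [t [f [p b]]] + [f [f [p b]] ^ [p b]]] + [f [p b]]]] :: [t [t [f [p b]]] + [f [p b]]]]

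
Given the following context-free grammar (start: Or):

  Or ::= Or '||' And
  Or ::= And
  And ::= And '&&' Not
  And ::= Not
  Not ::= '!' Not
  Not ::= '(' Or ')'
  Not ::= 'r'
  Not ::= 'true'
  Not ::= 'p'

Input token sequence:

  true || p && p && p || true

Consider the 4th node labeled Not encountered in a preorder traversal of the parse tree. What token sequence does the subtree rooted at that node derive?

[Or [Or [Or [And [Not true]]] || [And [And [And [Not p]] && [Not p]] && [Not p]]] || [And [Not true]]]

p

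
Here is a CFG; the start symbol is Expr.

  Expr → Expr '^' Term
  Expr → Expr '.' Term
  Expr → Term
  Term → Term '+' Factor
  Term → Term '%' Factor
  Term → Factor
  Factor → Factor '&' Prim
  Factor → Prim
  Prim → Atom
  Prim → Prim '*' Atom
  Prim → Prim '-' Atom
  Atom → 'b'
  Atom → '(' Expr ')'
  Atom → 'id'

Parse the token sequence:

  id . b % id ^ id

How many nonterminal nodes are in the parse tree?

19

[Expr [Expr [Expr [Term [Factor [Prim [Atom id]]]]] . [Term [Term [Factor [Prim [Atom b]]]] % [Factor [Prim [Atom id]]]]] ^ [Term [Factor [Prim [Atom id]]]]]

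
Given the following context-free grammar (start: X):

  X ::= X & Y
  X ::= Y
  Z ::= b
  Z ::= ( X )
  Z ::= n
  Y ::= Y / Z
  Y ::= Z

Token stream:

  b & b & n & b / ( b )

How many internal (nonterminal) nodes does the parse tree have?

[X [X [X [X [Y [Z b]]] & [Y [Z b]]] & [Y [Z n]]] & [Y [Y [Z b]] / [Z ( [X [Y [Z b]]] )]]]

17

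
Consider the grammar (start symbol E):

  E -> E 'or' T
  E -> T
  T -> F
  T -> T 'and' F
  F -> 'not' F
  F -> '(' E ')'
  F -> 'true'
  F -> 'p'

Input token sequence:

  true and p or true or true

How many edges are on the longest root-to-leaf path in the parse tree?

[E [E [E [T [T [F true]] and [F p]]] or [T [F true]]] or [T [F true]]]

6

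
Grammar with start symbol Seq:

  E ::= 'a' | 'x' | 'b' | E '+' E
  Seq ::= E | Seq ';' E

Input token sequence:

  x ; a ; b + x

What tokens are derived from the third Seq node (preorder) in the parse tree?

[Seq [Seq [Seq [E x]] ; [E a]] ; [E [E b] + [E x]]]

x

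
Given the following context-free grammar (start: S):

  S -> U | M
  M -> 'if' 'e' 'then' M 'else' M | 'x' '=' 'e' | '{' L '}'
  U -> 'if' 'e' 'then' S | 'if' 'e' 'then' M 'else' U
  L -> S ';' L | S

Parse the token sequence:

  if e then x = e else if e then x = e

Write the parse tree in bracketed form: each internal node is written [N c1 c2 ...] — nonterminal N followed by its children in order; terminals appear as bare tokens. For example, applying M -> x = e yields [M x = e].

[S [U if e then [M x = e] else [U if e then [S [M x = e]]]]]

S
U
if e then M else U
if e then x = e else U
if e then x = e else if e then S
if e then x = e else if e then M
if e then x = e else if e then x = e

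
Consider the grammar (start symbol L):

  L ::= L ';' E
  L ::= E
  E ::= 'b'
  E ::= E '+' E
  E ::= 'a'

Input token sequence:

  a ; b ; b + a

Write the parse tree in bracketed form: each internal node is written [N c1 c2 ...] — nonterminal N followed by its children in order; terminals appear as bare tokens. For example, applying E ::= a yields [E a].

[L [L [L [E a]] ; [E b]] ; [E [E b] + [E a]]]

L
L ; E
L ; E ; E
E ; E ; E
a ; E ; E
a ; b ; E
a ; b ; E + E
a ; b ; b + E
a ; b ; b + a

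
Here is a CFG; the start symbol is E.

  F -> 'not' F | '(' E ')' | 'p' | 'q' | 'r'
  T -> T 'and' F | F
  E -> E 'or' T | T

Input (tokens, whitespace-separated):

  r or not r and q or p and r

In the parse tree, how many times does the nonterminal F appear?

[E [E [E [T [F r]]] or [T [T [F not [F r]]] and [F q]]] or [T [T [F p]] and [F r]]]

6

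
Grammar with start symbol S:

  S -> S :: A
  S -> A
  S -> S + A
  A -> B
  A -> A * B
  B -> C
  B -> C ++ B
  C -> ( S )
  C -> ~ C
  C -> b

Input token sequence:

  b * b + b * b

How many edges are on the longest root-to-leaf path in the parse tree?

[S [S [A [A [B [C b]]] * [B [C b]]]] + [A [A [B [C b]]] * [B [C b]]]]

6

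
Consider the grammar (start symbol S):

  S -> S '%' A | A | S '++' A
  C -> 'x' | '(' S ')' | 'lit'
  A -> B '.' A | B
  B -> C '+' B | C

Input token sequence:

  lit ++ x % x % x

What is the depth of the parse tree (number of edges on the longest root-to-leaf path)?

7

[S [S [S [S [A [B [C lit]]]] ++ [A [B [C x]]]] % [A [B [C x]]]] % [A [B [C x]]]]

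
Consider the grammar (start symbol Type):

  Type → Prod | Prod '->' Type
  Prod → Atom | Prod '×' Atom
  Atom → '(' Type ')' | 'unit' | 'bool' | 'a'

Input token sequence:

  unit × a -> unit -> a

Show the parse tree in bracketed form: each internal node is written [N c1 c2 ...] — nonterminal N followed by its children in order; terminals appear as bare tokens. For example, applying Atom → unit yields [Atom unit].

Type
Prod -> Type
Prod × Atom -> Type
Atom × Atom -> Type
unit × Atom -> Type
unit × a -> Type
unit × a -> Prod -> Type
unit × a -> Atom -> Type
unit × a -> unit -> Type
unit × a -> unit -> Prod
unit × a -> unit -> Atom
unit × a -> unit -> a

[Type [Prod [Prod [Atom unit]] × [Atom a]] -> [Type [Prod [Atom unit]] -> [Type [Prod [Atom a]]]]]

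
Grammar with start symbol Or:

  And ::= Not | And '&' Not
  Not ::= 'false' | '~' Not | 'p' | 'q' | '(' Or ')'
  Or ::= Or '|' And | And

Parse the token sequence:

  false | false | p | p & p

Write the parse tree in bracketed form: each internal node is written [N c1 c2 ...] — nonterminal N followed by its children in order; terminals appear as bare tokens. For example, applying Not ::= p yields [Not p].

Or
Or | And
Or | And | And
Or | And | And | And
And | And | And | And
Not | And | And | And
false | And | And | And
false | Not | And | And
false | false | And | And
false | false | Not | And
false | false | p | And
false | false | p | And & Not
false | false | p | Not & Not
false | false | p | p & Not
false | false | p | p & p

[Or [Or [Or [Or [And [Not false]]] | [And [Not false]]] | [And [Not p]]] | [And [And [Not p]] & [Not p]]]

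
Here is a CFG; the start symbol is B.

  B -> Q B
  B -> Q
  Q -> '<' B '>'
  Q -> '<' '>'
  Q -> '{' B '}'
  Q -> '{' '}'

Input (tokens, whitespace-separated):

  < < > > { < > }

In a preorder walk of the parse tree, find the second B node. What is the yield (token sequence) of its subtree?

[B [Q < [B [Q < >]] >] [B [Q { [B [Q < >]] }]]]

< >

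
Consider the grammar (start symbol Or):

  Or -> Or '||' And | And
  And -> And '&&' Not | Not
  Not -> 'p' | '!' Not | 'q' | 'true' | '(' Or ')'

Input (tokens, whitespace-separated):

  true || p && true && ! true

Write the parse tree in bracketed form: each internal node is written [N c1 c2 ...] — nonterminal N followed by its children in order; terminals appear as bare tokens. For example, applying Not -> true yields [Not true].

[Or [Or [And [Not true]]] || [And [And [And [Not p]] && [Not true]] && [Not ! [Not true]]]]

Or
Or || And
And || And
Not || And
true || And
true || And && Not
true || And && Not && Not
true || Not && Not && Not
true || p && Not && Not
true || p && true && Not
true || p && true && ! Not
true || p && true && ! true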